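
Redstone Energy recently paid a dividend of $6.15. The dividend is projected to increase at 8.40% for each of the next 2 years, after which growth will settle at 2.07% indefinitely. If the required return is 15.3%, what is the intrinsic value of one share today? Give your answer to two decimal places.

$53.16

Two-stage DDM. Project D₁…D_2 at 0.084, terminal growth 0.0207, discount at r = 0.153.
D_1 = 6.6666
D_2 = 7.2266
Terminal value at t=2: TV = D_3/(r−g) = 7.3762/(0.153−0.0207) = 55.7535
P₀ = 6.6666/(1+0.153)^1 + 7.2266/(1+0.153)^2 + 55.7535/(1+0.153)^2 = 53.1564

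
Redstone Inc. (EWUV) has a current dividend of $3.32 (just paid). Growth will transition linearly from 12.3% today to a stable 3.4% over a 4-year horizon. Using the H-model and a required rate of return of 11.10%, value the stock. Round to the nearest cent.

$52.26

H-model: P₀ = D₀[(1+g_L) + H(g_S−g_L)]/(r−g_L), with H = 4/2 = 2.
P₀ = 3.32 × [(1+0.034) + 2×(0.123−0.034)] / (0.111−0.034)
   = 3.32 × 1.2120 / 0.077 = 52.2577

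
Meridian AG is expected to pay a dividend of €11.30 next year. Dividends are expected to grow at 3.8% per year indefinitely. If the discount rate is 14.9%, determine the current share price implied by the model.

€101.80

Gordon growth model: P₀ = D₁/(r − g), with D₁ = 11.30 given directly.
P₀ = 11.3000 / (0.149 − 0.038) = 11.3000 / 0.111 = 101.8018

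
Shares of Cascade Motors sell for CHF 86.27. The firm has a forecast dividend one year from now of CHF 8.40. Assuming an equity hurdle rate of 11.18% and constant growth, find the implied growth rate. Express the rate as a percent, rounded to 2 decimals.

From P₀ = D₁/(r − g), the implied growth is g = r − D₁/P₀.
g = 0.1118 − 8.40/86.27 = 0.1118 − 0.09737 = 0.01443

1.44%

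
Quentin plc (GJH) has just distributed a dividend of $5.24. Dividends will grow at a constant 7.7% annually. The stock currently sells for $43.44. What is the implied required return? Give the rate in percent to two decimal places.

Rearranging the constant-growth DDM: r = D₁/P₀ + g.
D₁ = 5.24 × (1 + 0.077) = 5.6435.
r = 5.6435 / 43.44 + 0.077 = 0.12991 + 0.077 = 0.20691

20.69%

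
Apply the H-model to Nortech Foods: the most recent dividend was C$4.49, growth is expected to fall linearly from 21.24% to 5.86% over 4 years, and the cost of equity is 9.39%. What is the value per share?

H-model: P₀ = D₀[(1+g_L) + H(g_S−g_L)]/(r−g_L), with H = 4/2 = 2.
P₀ = 4.49 × [(1+0.0586) + 2×(0.2124−0.0586)] / (0.0939−0.0586)
   = 4.49 × 1.3662 / 0.0353 = 173.7744

C$173.77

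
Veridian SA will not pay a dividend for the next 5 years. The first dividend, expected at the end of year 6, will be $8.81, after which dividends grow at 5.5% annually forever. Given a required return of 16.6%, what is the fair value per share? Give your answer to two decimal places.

$36.83

Deferred-dividend DDM. At t=5 the remaining stream is a growing perpetuity with first payment D_6 = 8.81.
V_5 = D_6/(r−g) = 8.81/(0.166−0.055) = 79.3694
P₀ = V_5/(1+r)^5 = 79.3694/(1+0.166)^5 = 36.8265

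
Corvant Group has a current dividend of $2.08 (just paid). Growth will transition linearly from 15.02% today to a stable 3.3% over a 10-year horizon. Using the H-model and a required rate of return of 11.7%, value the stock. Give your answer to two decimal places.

$40.09

H-model: P₀ = D₀[(1+g_L) + H(g_S−g_L)]/(r−g_L), with H = 10/2 = 5.
P₀ = 2.08 × [(1+0.033) + 5×(0.1502−0.033)] / (0.117−0.033)
   = 2.08 × 1.6190 / 0.084 = 40.0895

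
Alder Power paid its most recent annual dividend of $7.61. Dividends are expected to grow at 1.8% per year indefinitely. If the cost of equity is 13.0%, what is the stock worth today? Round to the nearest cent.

Gordon growth model: P₀ = D₁/(r − g). D₁ = 7.61 × (1 + 0.018) = 7.7470.
P₀ = 7.7470 / (0.13 − 0.018) = 7.7470 / 0.112 = 69.1695

$69.17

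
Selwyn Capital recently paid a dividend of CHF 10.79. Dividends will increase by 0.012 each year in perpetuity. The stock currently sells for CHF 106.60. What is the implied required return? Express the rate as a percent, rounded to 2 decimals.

Rearranging the constant-growth DDM: r = D₁/P₀ + g.
D₁ = 10.79 × (1 + 0.012) = 10.9195.
r = 10.9195 / 106.60 + 0.012 = 0.10243 + 0.012 = 0.11443

11.44%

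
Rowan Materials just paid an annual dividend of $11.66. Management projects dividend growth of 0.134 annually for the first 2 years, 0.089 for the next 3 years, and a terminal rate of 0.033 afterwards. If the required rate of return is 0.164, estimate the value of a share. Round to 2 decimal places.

Three-stage DDM. Project D₁…D_5; terminal Gordon value at t=5 with g = 0.033; discount at r = 0.164.
D_1 = 13.2224
D_2 = 14.9942
D_3 = 16.3287
D_4 = 17.7820
D_5 = 19.3646
TV_5 = 20.0036/(0.164−0.033) = 152.6994
P₀ = Σ Dₜ/(1+r)ᵗ + TV_5/(1+r)^5 = 122.9903

$122.99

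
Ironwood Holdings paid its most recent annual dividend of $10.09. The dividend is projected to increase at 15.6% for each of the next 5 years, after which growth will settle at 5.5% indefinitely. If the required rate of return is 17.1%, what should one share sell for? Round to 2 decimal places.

Two-stage DDM. Project D₁…D_5 at 0.156, terminal growth 0.055, discount at r = 0.171.
D_1 = 11.6640
D_2 = 13.4836
D_3 = 15.5871
D_4 = 18.0187
D_5 = 20.8296
Terminal value at t=5: TV = D_6/(r−g) = 21.9752/(0.171−0.055) = 189.4414
P₀ = 11.6640/(1+0.171)^1 + 13.4836/(1+0.171)^2 + 15.5871/(1+0.171)^3 + 18.0187/(1+0.171)^4 + 20.8296/(1+0.171)^5 + 189.4414/(1+0.171)^5 = 134.5821

$134.58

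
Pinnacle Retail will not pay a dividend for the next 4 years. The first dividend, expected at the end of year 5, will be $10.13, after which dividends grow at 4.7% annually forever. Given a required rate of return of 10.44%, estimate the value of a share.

$118.63

Deferred-dividend DDM. At t=4 the remaining stream is a growing perpetuity with first payment D_5 = 10.13.
V_4 = D_5/(r−g) = 10.13/(0.1044−0.047) = 176.4808
P₀ = V_4/(1+r)^4 = 176.4808/(1+0.1044)^4 = 118.6293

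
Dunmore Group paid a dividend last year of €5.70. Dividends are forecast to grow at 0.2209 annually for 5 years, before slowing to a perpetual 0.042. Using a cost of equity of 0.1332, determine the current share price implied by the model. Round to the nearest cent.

€130.38

Two-stage DDM. Project D₁…D_5 at 0.2209, terminal growth 0.042, discount at r = 0.1332.
D_1 = 6.9591
D_2 = 8.4964
D_3 = 10.3733
D_4 = 12.6647
D_5 = 15.4623
Terminal value at t=5: TV = D_6/(r−g) = 16.1118/(0.1332−0.042) = 176.6641
P₀ = 6.9591/(1+0.1332)^1 + 8.4964/(1+0.1332)^2 + 10.3733/(1+0.1332)^3 + 12.6647/(1+0.1332)^4 + 15.4623/(1+0.1332)^5 + 176.6641/(1+0.1332)^5 = 130.3806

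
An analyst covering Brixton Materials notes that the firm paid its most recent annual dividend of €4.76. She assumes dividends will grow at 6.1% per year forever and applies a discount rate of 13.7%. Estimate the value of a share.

Gordon growth model: P₀ = D₁/(r − g). D₁ = 4.76 × (1 + 0.061) = 5.0504.
P₀ = 5.0504 / (0.137 − 0.061) = 5.0504 / 0.076 = 66.4521

€66.45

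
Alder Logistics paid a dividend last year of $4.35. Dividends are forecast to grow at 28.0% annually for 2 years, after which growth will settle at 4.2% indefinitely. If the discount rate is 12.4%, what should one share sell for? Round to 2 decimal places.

Two-stage DDM. Project D₁…D_2 at 0.28, terminal growth 0.042, discount at r = 0.124.
D_1 = 5.5680
D_2 = 7.1270
Terminal value at t=2: TV = D_3/(r−g) = 7.4264/(0.124−0.042) = 90.5656
P₀ = 5.5680/(1+0.124)^1 + 7.1270/(1+0.124)^2 + 90.5656/(1+0.124)^2 = 82.2804

$82.28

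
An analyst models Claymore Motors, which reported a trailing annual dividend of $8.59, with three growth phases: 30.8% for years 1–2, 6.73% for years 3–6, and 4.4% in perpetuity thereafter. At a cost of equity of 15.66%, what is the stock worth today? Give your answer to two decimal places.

Three-stage DDM. Project D₁…D_6; terminal Gordon value at t=6 with g = 0.044; discount at r = 0.1566.
D_1 = 11.2357
D_2 = 14.6963
D_3 = 15.6854
D_4 = 16.7410
D_5 = 17.8677
D_6 = 19.0702
TV_6 = 19.9093/(0.1566−0.044) = 176.8141
P₀ = Σ Dₜ/(1+r)ᵗ + TV_6/(1+r)^6 = 130.6540

$130.65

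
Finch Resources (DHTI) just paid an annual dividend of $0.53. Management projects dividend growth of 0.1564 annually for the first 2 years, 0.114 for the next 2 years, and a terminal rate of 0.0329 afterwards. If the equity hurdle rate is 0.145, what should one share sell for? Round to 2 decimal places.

$6.83

Three-stage DDM. Project D₁…D_4; terminal Gordon value at t=4 with g = 0.0329; discount at r = 0.145.
D_1 = 0.6129
D_2 = 0.7087
D_3 = 0.7895
D_4 = 0.8796
TV_4 = 0.9085/(0.145−0.0329) = 8.1043
P₀ = Σ Dₜ/(1+r)ᵗ + TV_4/(1+r)^4 = 6.8287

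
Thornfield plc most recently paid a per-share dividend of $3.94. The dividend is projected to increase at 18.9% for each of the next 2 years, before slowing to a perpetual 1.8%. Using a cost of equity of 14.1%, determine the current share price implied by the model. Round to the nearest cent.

$43.79

Two-stage DDM. Project D₁…D_2 at 0.189, terminal growth 0.018, discount at r = 0.141.
D_1 = 4.6847
D_2 = 5.5701
Terminal value at t=2: TV = D_3/(r−g) = 5.6703/(0.141−0.018) = 46.1002
P₀ = 4.6847/(1+0.141)^1 + 5.5701/(1+0.141)^2 + 46.1002/(1+0.141)^2 = 43.7947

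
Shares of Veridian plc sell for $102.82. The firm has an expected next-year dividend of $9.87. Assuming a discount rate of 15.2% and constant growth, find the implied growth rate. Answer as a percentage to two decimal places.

From P₀ = D₁/(r − g), the implied growth is g = r − D₁/P₀.
g = 0.152 − 9.87/102.82 = 0.152 − 0.09599 = 0.05601

5.60%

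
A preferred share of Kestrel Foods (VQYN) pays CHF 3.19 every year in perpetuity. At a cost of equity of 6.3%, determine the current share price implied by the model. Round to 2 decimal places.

CHF 50.63

Zero-growth DDM (perpetuity): P₀ = D/r = 3.19 / 0.063 = 50.6349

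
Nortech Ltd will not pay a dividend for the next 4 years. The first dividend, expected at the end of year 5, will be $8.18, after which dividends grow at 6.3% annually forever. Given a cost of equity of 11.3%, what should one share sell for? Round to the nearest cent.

Deferred-dividend DDM. At t=4 the remaining stream is a growing perpetuity with first payment D_5 = 8.18.
V_4 = D_5/(r−g) = 8.18/(0.113−0.063) = 163.6000
P₀ = V_4/(1+r)^4 = 163.6000/(1+0.113)^4 = 106.6112

$106.61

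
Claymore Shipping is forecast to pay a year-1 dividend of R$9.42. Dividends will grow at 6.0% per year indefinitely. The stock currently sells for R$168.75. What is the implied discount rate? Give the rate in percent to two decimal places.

Rearranging the constant-growth DDM: r = D₁/P₀ + g.
r = 9.4200 / 168.75 + 0.06 = 0.05582 + 0.06 = 0.11582

11.58%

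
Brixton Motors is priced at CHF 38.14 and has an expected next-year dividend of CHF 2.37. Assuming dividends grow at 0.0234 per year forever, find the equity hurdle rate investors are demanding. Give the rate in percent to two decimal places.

Rearranging the constant-growth DDM: r = D₁/P₀ + g.
r = 2.3700 / 38.14 + 0.0234 = 0.06214 + 0.0234 = 0.08554

8.55%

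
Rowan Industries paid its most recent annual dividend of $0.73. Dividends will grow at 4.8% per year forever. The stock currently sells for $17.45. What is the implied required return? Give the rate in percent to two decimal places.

9.18%

Rearranging the constant-growth DDM: r = D₁/P₀ + g.
D₁ = 0.73 × (1 + 0.048) = 0.7650.
r = 0.7650 / 17.45 + 0.048 = 0.04384 + 0.048 = 0.09184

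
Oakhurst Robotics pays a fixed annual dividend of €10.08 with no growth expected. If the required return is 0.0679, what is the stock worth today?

€148.45

Zero-growth DDM (perpetuity): P₀ = D/r = 10.08 / 0.0679 = 148.4536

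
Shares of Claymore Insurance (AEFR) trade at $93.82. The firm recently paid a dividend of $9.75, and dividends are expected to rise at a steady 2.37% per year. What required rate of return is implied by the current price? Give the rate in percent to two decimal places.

Rearranging the constant-growth DDM: r = D₁/P₀ + g.
D₁ = 9.75 × (1 + 0.0237) = 9.9811.
r = 9.9811 / 93.82 + 0.0237 = 0.10639 + 0.0237 = 0.13009

13.01%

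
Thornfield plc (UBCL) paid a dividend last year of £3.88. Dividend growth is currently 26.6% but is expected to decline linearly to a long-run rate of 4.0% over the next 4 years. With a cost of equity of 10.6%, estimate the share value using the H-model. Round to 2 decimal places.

H-model: P₀ = D₀[(1+g_L) + H(g_S−g_L)]/(r−g_L), with H = 4/2 = 2.
P₀ = 3.88 × [(1+0.04) + 2×(0.266−0.04)] / (0.106−0.04)
   = 3.88 × 1.4920 / 0.066 = 87.7115

£87.71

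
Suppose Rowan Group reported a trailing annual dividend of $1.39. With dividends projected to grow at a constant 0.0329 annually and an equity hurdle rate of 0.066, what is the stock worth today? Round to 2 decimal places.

Gordon growth model: P₀ = D₁/(r − g). D₁ = 1.39 × (1 + 0.0329) = 1.4357.
P₀ = 1.4357 / (0.066 − 0.0329) = 1.4357 / 0.0331 = 43.3756

$43.38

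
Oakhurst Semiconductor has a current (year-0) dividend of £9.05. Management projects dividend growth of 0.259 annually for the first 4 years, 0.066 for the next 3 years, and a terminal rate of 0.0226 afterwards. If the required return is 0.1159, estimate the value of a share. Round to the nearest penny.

£229.68

Three-stage DDM. Project D₁…D_7; terminal Gordon value at t=7 with g = 0.0226; discount at r = 0.1159.
D_1 = 11.3940
D_2 = 14.3450
D_3 = 18.0603
D_4 = 22.7380
D_5 = 24.2387
D_6 = 25.8384
D_7 = 27.5438
TV_7 = 28.1662/(0.1159−0.0226) = 301.8890
P₀ = Σ Dₜ/(1+r)ᵗ + TV_7/(1+r)^7 = 229.6754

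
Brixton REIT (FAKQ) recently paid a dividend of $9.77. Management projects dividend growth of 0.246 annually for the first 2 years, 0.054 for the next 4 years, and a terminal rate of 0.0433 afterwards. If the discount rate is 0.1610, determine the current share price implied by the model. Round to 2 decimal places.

Three-stage DDM. Project D₁…D_6; terminal Gordon value at t=6 with g = 0.0433; discount at r = 0.161.
D_1 = 12.1734
D_2 = 15.1681
D_3 = 15.9872
D_4 = 16.8505
D_5 = 17.7604
D_6 = 18.7195
TV_6 = 19.5300/(0.161−0.0433) = 165.9304
P₀ = Σ Dₜ/(1+r)ᵗ + TV_6/(1+r)^6 = 125.0453

$125.05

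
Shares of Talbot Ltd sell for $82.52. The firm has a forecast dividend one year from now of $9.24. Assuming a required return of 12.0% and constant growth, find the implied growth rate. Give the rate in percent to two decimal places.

From P₀ = D₁/(r − g), the implied growth is g = r − D₁/P₀.
g = 0.12 − 9.24/82.52 = 0.12 − 0.11197 = 0.00803

0.80%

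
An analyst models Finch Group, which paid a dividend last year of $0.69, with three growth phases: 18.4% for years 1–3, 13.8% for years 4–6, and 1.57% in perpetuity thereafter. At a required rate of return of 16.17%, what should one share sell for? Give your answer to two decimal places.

$9.03

Three-stage DDM. Project D₁…D_6; terminal Gordon value at t=6 with g = 0.0157; discount at r = 0.1617.
D_1 = 0.8170
D_2 = 0.9673
D_3 = 1.1453
D_4 = 1.3033
D_5 = 1.4832
D_6 = 1.6878
TV_6 = 1.7143/(0.1617−0.0157) = 11.7420
P₀ = Σ Dₜ/(1+r)ᵗ + TV_6/(1+r)^6 = 9.0311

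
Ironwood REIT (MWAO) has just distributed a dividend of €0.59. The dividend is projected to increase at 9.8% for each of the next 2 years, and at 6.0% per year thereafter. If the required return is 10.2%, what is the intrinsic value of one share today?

€15.96

Two-stage DDM. Project D₁…D_2 at 0.098, terminal growth 0.06, discount at r = 0.102.
D_1 = 0.6478
D_2 = 0.7113
Terminal value at t=2: TV = D_3/(r−g) = 0.7540/(0.102−0.06) = 17.9520
P₀ = 0.6478/(1+0.102)^1 + 0.7113/(1+0.102)^2 + 17.9520/(1+0.102)^2 = 15.9562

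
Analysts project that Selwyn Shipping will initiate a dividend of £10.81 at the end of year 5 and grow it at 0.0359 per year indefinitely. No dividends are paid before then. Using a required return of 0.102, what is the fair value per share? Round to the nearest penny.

£110.89

Deferred-dividend DDM. At t=4 the remaining stream is a growing perpetuity with first payment D_5 = 10.81.
V_4 = D_5/(r−g) = 10.81/(0.102−0.0359) = 163.5401
P₀ = V_4/(1+r)^4 = 163.5401/(1+0.102)^4 = 110.8914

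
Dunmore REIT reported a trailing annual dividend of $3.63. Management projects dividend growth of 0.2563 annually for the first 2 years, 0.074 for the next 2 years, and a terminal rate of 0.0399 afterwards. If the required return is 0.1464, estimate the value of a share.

$53.61

Three-stage DDM. Project D₁…D_4; terminal Gordon value at t=4 with g = 0.0399; discount at r = 0.1464.
D_1 = 4.5604
D_2 = 5.7292
D_3 = 6.1532
D_4 = 6.6085
TV_4 = 6.8722/(0.1464−0.0399) = 64.5274
P₀ = Σ Dₜ/(1+r)ᵗ + TV_4/(1+r)^4 = 53.6068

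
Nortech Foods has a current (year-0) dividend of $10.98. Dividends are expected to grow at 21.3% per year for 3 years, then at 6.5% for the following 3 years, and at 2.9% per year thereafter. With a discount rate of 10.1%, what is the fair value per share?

$271.27

Three-stage DDM. Project D₁…D_6; terminal Gordon value at t=6 with g = 0.029; discount at r = 0.101.
D_1 = 13.3187
D_2 = 16.1556
D_3 = 19.5968
D_4 = 20.8706
D_5 = 22.2272
D_6 = 23.6719
TV_6 = 24.3584/(0.101−0.029) = 338.3113
P₀ = Σ Dₜ/(1+r)ᵗ + TV_6/(1+r)^6 = 271.2687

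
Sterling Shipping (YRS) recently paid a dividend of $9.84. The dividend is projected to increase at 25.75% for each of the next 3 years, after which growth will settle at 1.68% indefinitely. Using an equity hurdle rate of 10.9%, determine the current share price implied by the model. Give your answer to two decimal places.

$196.36

Two-stage DDM. Project D₁…D_3 at 0.2575, terminal growth 0.0168, discount at r = 0.109.
D_1 = 12.3738
D_2 = 15.5601
D_3 = 19.5668
Terminal value at t=3: TV = D_4/(r−g) = 19.8955/(0.109−0.0168) = 215.7862
P₀ = 12.3738/(1+0.109)^1 + 15.5601/(1+0.109)^2 + 19.5668/(1+0.109)^3 + 215.7862/(1+0.109)^3 = 196.3633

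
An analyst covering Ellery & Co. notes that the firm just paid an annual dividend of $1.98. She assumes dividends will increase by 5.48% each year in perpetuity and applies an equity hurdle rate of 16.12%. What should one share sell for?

$19.63

Gordon growth model: P₀ = D₁/(r − g). D₁ = 1.98 × (1 + 0.0548) = 2.0885.
P₀ = 2.0885 / (0.1612 − 0.0548) = 2.0885 / 0.1064 = 19.6288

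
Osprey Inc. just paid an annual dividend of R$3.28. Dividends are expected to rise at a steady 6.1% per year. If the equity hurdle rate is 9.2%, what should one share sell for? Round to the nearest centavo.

R$112.26

Gordon growth model: P₀ = D₁/(r − g). D₁ = 3.28 × (1 + 0.061) = 3.4801.
P₀ = 3.4801 / (0.092 − 0.061) = 3.4801 / 0.031 = 112.2606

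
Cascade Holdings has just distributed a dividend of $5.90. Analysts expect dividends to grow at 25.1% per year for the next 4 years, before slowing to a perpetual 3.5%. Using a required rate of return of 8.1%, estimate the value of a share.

Two-stage DDM. Project D₁…D_4 at 0.251, terminal growth 0.035, discount at r = 0.081.
D_1 = 7.3809
D_2 = 9.2335
D_3 = 11.5511
D_4 = 14.4504
Terminal value at t=4: TV = D_5/(r−g) = 14.9562/(0.081−0.035) = 325.1350
P₀ = 7.3809/(1+0.081)^1 + 9.2335/(1+0.081)^2 + 11.5511/(1+0.081)^3 + 14.4504/(1+0.081)^4 + 325.1350/(1+0.081)^4 = 272.5568

$272.56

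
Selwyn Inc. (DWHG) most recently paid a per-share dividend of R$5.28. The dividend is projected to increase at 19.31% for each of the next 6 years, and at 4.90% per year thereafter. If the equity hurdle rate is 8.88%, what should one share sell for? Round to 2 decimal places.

R$285.10

Two-stage DDM. Project D₁…D_6 at 0.1931, terminal growth 0.049, discount at r = 0.0888.
D_1 = 6.2996
D_2 = 7.5160
D_3 = 8.9674
D_4 = 10.6990
D_5 = 12.7649
D_6 = 15.2298
Terminal value at t=6: TV = D_7/(r−g) = 15.9761/(0.0888−0.049) = 401.4093
P₀ = 6.2996/(1+0.0888)^1 + 7.5160/(1+0.0888)^2 + 8.9674/(1+0.0888)^3 + 10.6990/(1+0.0888)^4 + 12.7649/(1+0.0888)^5 + 15.2298/(1+0.0888)^6 + 401.4093/(1+0.0888)^6 = 285.1038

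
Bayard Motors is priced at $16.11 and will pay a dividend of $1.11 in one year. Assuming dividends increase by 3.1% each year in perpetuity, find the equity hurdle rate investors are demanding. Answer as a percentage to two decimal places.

9.99%

Rearranging the constant-growth DDM: r = D₁/P₀ + g.
r = 1.1100 / 16.11 + 0.031 = 0.06890 + 0.031 = 0.09990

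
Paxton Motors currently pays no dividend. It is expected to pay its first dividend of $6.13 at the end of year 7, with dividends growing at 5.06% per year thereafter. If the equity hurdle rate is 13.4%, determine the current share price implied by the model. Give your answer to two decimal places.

Deferred-dividend DDM. At t=6 the remaining stream is a growing perpetuity with first payment D_7 = 6.13.
V_6 = D_7/(r−g) = 6.13/(0.134−0.0506) = 73.5012
P₀ = V_6/(1+r)^6 = 73.5012/(1+0.134)^6 = 34.5634

$34.56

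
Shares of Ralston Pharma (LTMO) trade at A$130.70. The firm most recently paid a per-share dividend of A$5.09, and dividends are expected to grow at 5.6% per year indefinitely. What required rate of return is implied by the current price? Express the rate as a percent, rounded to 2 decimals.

Rearranging the constant-growth DDM: r = D₁/P₀ + g.
D₁ = 5.09 × (1 + 0.056) = 5.3750.
r = 5.3750 / 130.70 + 0.056 = 0.04113 + 0.056 = 0.09713

9.71%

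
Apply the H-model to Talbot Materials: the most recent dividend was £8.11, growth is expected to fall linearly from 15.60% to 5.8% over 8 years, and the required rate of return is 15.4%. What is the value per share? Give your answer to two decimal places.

H-model: P₀ = D₀[(1+g_L) + H(g_S−g_L)]/(r−g_L), with H = 8/2 = 4.
P₀ = 8.11 × [(1+0.058) + 4×(0.156−0.058)] / (0.154−0.058)
   = 8.11 × 1.4500 / 0.096 = 122.4948

£122.49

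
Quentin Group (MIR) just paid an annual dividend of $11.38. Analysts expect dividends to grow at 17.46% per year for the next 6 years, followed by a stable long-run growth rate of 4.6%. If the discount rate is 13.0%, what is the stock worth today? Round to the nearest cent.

Two-stage DDM. Project D₁…D_6 at 0.1746, terminal growth 0.046, discount at r = 0.13.
D_1 = 13.3669
D_2 = 15.7008
D_3 = 18.4422
D_4 = 21.6622
D_5 = 25.4444
D_6 = 29.8870
Terminal value at t=6: TV = D_7/(r−g) = 31.2618/(0.13−0.046) = 372.1642
P₀ = 13.3669/(1+0.13)^1 + 15.7008/(1+0.13)^2 + 18.4422/(1+0.13)^3 + 21.6622/(1+0.13)^4 + 25.4444/(1+0.13)^5 + 29.8870/(1+0.13)^6 + 372.1642/(1+0.13)^6 = 257.1152

$257.12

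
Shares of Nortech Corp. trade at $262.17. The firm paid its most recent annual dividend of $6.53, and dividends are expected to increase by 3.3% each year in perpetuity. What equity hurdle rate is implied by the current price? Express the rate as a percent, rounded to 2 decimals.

Rearranging the constant-growth DDM: r = D₁/P₀ + g.
D₁ = 6.53 × (1 + 0.033) = 6.7455.
r = 6.7455 / 262.17 + 0.033 = 0.02573 + 0.033 = 0.05873

5.87%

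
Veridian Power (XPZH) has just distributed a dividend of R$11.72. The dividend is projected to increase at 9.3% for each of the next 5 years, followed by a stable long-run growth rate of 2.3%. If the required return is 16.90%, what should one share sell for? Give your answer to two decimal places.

Two-stage DDM. Project D₁…D_5 at 0.093, terminal growth 0.023, discount at r = 0.169.
D_1 = 12.8100
D_2 = 14.0013
D_3 = 15.3034
D_4 = 16.7266
D_5 = 18.2822
Terminal value at t=5: TV = D_6/(r−g) = 18.7027/(0.169−0.023) = 128.1006
P₀ = 12.8100/(1+0.169)^1 + 14.0013/(1+0.169)^2 + 15.3034/(1+0.169)^3 + 16.7266/(1+0.169)^4 + 18.2822/(1+0.169)^5 + 128.1006/(1+0.169)^5 = 106.7929

R$106.79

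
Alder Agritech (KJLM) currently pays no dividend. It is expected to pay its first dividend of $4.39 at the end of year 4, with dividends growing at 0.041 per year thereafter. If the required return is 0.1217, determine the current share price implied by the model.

Deferred-dividend DDM. At t=3 the remaining stream is a growing perpetuity with first payment D_4 = 4.39.
V_3 = D_4/(r−g) = 4.39/(0.1217−0.041) = 54.3990
P₀ = V_3/(1+r)^3 = 54.3990/(1+0.1217)^3 = 38.5444

$38.54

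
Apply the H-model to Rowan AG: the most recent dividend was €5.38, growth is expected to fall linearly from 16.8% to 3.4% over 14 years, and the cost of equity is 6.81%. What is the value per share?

€311.12

H-model: P₀ = D₀[(1+g_L) + H(g_S−g_L)]/(r−g_L), with H = 14/2 = 7.
P₀ = 5.38 × [(1+0.034) + 7×(0.168−0.034)] / (0.0681−0.034)
   = 5.38 × 1.9720 / 0.0341 = 311.1249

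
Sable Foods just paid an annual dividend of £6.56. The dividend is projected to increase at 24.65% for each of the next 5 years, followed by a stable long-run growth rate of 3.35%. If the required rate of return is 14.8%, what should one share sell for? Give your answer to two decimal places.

Two-stage DDM. Project D₁…D_5 at 0.2465, terminal growth 0.0335, discount at r = 0.148.
D_1 = 8.1770
D_2 = 10.1927
D_3 = 12.7052
D_4 = 15.8370
D_5 = 19.7408
Terminal value at t=5: TV = D_6/(r−g) = 20.4021/(0.148−0.0335) = 178.1846
P₀ = 8.1770/(1+0.148)^1 + 10.1927/(1+0.148)^2 + 12.7052/(1+0.148)^3 + 15.8370/(1+0.148)^4 + 19.7408/(1+0.148)^5 + 178.1846/(1+0.148)^5 = 131.6367

£131.64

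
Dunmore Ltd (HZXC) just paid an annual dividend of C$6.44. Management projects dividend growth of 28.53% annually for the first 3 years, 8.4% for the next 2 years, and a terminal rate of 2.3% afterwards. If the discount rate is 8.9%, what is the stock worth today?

Three-stage DDM. Project D₁…D_5; terminal Gordon value at t=5 with g = 0.023; discount at r = 0.089.
D_1 = 8.2773
D_2 = 10.6389
D_3 = 13.6741
D_4 = 14.8227
D_5 = 16.0679
TV_5 = 16.4374/(0.089−0.023) = 249.0518
P₀ = Σ Dₜ/(1+r)ᵗ + TV_5/(1+r)^5 = 210.8015

C$210.80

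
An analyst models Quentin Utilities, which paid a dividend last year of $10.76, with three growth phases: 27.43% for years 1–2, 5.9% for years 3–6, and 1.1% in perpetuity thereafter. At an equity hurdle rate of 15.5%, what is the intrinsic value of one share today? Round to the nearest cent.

$132.33

Three-stage DDM. Project D₁…D_6; terminal Gordon value at t=6 with g = 0.011; discount at r = 0.155.
D_1 = 13.7115
D_2 = 17.4725
D_3 = 18.5034
D_4 = 19.5951
D_5 = 20.7512
D_6 = 21.9755
TV_6 = 22.2173/(0.155−0.011) = 154.2866
P₀ = Σ Dₜ/(1+r)ᵗ + TV_6/(1+r)^6 = 132.3294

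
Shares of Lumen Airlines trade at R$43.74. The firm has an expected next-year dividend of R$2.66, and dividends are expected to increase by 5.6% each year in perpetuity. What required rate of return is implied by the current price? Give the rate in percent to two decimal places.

Rearranging the constant-growth DDM: r = D₁/P₀ + g.
r = 2.6600 / 43.74 + 0.056 = 0.06081 + 0.056 = 0.11681

11.68%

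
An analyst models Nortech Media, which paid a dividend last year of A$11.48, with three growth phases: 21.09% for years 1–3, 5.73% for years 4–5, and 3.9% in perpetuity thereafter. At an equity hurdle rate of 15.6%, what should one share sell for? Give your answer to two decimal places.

A$158.94

Three-stage DDM. Project D₁…D_5; terminal Gordon value at t=5 with g = 0.039; discount at r = 0.156.
D_1 = 13.9011
D_2 = 16.8329
D_3 = 20.3829
D_4 = 21.5509
D_5 = 22.7857
TV_5 = 23.6744/(0.156−0.039) = 202.3452
P₀ = Σ Dₜ/(1+r)ᵗ + TV_5/(1+r)^5 = 158.9391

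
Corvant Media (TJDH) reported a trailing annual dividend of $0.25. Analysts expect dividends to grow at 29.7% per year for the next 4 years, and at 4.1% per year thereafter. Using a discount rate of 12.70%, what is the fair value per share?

$6.75

Two-stage DDM. Project D₁…D_4 at 0.297, terminal growth 0.041, discount at r = 0.127.
D_1 = 0.3242
D_2 = 0.4206
D_3 = 0.5455
D_4 = 0.7075
Terminal value at t=4: TV = D_5/(r−g) = 0.7365/(0.127−0.041) = 8.5635
P₀ = 0.3242/(1+0.127)^1 + 0.4206/(1+0.127)^2 + 0.5455/(1+0.127)^3 + 0.7075/(1+0.127)^4 + 8.5635/(1+0.127)^4 = 6.7467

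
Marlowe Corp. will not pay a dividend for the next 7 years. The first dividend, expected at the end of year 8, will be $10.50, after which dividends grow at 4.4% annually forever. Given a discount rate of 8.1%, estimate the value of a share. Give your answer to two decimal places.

Deferred-dividend DDM. At t=7 the remaining stream is a growing perpetuity with first payment D_8 = 10.50.
V_7 = D_8/(r−g) = 10.50/(0.081−0.044) = 283.7838
P₀ = V_7/(1+r)^7 = 283.7838/(1+0.081)^7 = 164.5158

$164.52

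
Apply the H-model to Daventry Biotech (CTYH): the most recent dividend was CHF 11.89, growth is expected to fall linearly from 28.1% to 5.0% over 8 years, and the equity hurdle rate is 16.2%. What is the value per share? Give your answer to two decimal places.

CHF 209.56

H-model: P₀ = D₀[(1+g_L) + H(g_S−g_L)]/(r−g_L), with H = 8/2 = 4.
P₀ = 11.89 × [(1+0.05) + 4×(0.281−0.05)] / (0.162−0.05)
   = 11.89 × 1.9740 / 0.112 = 209.5613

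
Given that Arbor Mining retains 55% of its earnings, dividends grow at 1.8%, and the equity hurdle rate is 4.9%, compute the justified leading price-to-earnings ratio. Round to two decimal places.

14.52

Payout ratio b = 1 − 0.55 = 0.45.
Justified leading P/E = b/(r−g) = 0.45/(0.049−0.018) = 14.5161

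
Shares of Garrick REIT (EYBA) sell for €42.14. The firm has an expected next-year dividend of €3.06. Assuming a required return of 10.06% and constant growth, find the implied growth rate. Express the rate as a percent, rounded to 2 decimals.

From P₀ = D₁/(r − g), the implied growth is g = r − D₁/P₀.
g = 0.1006 − 3.06/42.14 = 0.1006 − 0.07262 = 0.02798

2.80%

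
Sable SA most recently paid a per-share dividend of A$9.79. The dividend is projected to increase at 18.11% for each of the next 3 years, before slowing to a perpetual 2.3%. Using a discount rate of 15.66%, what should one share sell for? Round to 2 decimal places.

Two-stage DDM. Project D₁…D_3 at 0.1811, terminal growth 0.023, discount at r = 0.1566.
D_1 = 11.5630
D_2 = 13.6570
D_3 = 16.1303
Terminal value at t=3: TV = D_4/(r−g) = 16.5013/(0.1566−0.023) = 123.5128
P₀ = 11.5630/(1+0.1566)^1 + 13.6570/(1+0.1566)^2 + 16.1303/(1+0.1566)^3 + 123.5128/(1+0.1566)^3 = 110.4612

A$110.46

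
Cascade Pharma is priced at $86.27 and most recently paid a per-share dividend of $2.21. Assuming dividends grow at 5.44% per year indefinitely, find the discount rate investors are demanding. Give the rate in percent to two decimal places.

Rearranging the constant-growth DDM: r = D₁/P₀ + g.
D₁ = 2.21 × (1 + 0.0544) = 2.3302.
r = 2.3302 / 86.27 + 0.0544 = 0.02701 + 0.0544 = 0.08141

8.14%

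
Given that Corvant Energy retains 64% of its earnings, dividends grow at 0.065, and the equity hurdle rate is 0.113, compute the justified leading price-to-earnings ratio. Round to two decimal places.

Payout ratio b = 1 − 0.64 = 0.36.
Justified leading P/E = b/(r−g) = 0.36/(0.113−0.065) = 7.5000

7.50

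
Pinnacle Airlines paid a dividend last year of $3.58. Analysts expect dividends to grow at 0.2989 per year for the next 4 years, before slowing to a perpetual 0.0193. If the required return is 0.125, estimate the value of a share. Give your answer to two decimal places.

Two-stage DDM. Project D₁…D_4 at 0.2989, terminal growth 0.0193, discount at r = 0.125.
D_1 = 4.6501
D_2 = 6.0400
D_3 = 7.8453
D_4 = 10.1903
Terminal value at t=4: TV = D_5/(r−g) = 10.3869/(0.125−0.0193) = 98.2682
P₀ = 4.6501/(1+0.125)^1 + 6.0400/(1+0.125)^2 + 7.8453/(1+0.125)^3 + 10.1903/(1+0.125)^4 + 98.2682/(1+0.125)^4 = 82.1258

$82.13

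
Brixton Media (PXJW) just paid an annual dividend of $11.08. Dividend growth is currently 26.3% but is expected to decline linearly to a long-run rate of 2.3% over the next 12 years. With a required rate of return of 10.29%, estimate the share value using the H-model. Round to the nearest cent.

$341.55

H-model: P₀ = D₀[(1+g_L) + H(g_S−g_L)]/(r−g_L), with H = 12/2 = 6.
P₀ = 11.08 × [(1+0.023) + 6×(0.263−0.023)] / (0.1029−0.023)
   = 11.08 × 2.4630 / 0.0799 = 341.5524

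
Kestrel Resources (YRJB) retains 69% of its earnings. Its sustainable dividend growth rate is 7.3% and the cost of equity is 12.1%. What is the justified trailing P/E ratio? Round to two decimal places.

Payout ratio b = 1 − 0.69 = 0.31.
Justified trailing P/E = b(1+g)/(r−g) = 0.31×(1+0.073)/(0.121−0.073) = 6.9298

6.93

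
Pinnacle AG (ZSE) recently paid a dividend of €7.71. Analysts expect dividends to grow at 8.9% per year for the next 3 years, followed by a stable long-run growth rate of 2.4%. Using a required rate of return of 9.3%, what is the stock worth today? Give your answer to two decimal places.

Two-stage DDM. Project D₁…D_3 at 0.089, terminal growth 0.024, discount at r = 0.093.
D_1 = 8.3962
D_2 = 9.1435
D_3 = 9.9572
Terminal value at t=3: TV = D_4/(r−g) = 10.1962/(0.093−0.024) = 147.7709
P₀ = 8.3962/(1+0.093)^1 + 9.1435/(1+0.093)^2 + 9.9572/(1+0.093)^3 + 147.7709/(1+0.093)^3 = 136.1304

€136.13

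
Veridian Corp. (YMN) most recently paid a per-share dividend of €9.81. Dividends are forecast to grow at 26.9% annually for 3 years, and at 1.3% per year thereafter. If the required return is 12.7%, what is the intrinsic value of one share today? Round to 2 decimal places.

Two-stage DDM. Project D₁…D_3 at 0.269, terminal growth 0.013, discount at r = 0.127.
D_1 = 12.4489
D_2 = 15.7976
D_3 = 20.0472
Terminal value at t=3: TV = D_4/(r−g) = 20.3078/(0.127−0.013) = 178.1388
P₀ = 12.4489/(1+0.127)^1 + 15.7976/(1+0.127)^2 + 20.0472/(1+0.127)^3 + 178.1388/(1+0.127)^3 = 161.9365

€161.94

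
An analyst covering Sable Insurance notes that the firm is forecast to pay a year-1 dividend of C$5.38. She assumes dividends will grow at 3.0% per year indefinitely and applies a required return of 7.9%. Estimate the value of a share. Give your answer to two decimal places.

Gordon growth model: P₀ = D₁/(r − g), with D₁ = 5.38 given directly.
P₀ = 5.3800 / (0.079 − 0.03) = 5.3800 / 0.049 = 109.7959

C$109.80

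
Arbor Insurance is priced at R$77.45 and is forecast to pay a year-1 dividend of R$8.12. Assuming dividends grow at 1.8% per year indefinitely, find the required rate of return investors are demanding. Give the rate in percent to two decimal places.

Rearranging the constant-growth DDM: r = D₁/P₀ + g.
r = 8.1200 / 77.45 + 0.018 = 0.10484 + 0.018 = 0.12284

12.28%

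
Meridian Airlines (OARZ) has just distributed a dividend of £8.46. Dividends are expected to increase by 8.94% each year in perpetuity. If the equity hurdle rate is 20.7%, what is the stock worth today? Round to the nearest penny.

£78.37

Gordon growth model: P₀ = D₁/(r − g). D₁ = 8.46 × (1 + 0.0894) = 9.2163.
P₀ = 9.2163 / (0.207 − 0.0894) = 9.2163 / 0.1176 = 78.3701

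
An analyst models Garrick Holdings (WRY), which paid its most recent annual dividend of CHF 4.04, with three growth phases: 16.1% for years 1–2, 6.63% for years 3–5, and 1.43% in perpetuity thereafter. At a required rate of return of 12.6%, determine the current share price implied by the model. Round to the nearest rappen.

CHF 53.15

Three-stage DDM. Project D₁…D_5; terminal Gordon value at t=5 with g = 0.0143; discount at r = 0.126.
D_1 = 4.6904
D_2 = 5.4456
D_3 = 5.8066
D_4 = 6.1916
D_5 = 6.6021
TV_5 = 6.6965/(0.126−0.0143) = 59.9511
P₀ = Σ Dₜ/(1+r)ᵗ + TV_5/(1+r)^5 = 53.1483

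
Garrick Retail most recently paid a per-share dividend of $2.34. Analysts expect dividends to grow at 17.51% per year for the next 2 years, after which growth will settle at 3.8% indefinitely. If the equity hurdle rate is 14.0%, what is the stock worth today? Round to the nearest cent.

Two-stage DDM. Project D₁…D_2 at 0.1751, terminal growth 0.038, discount at r = 0.14.
D_1 = 2.7497
D_2 = 3.2312
Terminal value at t=2: TV = D_3/(r−g) = 3.3540/(0.14−0.038) = 32.8823
P₀ = 2.7497/(1+0.14)^1 + 3.2312/(1+0.14)^2 + 32.8823/(1+0.14)^2 = 30.2003

$30.20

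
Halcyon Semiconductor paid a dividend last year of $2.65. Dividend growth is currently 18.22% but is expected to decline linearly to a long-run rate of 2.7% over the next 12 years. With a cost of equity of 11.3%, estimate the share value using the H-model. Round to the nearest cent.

H-model: P₀ = D₀[(1+g_L) + H(g_S−g_L)]/(r−g_L), with H = 12/2 = 6.
P₀ = 2.65 × [(1+0.027) + 6×(0.1822−0.027)] / (0.113−0.027)
   = 2.65 × 1.9582 / 0.086 = 60.3399

$60.34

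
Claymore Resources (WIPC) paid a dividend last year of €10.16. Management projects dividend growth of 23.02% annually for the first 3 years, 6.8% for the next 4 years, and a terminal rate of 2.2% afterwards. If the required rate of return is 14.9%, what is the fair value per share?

€151.59

Three-stage DDM. Project D₁…D_7; terminal Gordon value at t=7 with g = 0.022; discount at r = 0.149.
D_1 = 12.4988
D_2 = 15.3761
D_3 = 18.9156
D_4 = 20.2019
D_5 = 21.5756
D_6 = 23.0428
D_7 = 24.6097
TV_7 = 25.1511/(0.149−0.022) = 198.0401
P₀ = Σ Dₜ/(1+r)ᵗ + TV_7/(1+r)^7 = 151.5867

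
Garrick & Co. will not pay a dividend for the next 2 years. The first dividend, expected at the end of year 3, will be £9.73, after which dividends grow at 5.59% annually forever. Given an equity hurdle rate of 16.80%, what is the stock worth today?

£63.62

Deferred-dividend DDM. At t=2 the remaining stream is a growing perpetuity with first payment D_3 = 9.73.
V_2 = D_3/(r−g) = 9.73/(0.168−0.0559) = 86.7975
P₀ = V_2/(1+r)^2 = 86.7975/(1+0.168)^2 = 63.6241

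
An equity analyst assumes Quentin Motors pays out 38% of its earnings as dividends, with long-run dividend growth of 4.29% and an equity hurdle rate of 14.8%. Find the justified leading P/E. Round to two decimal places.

3.62

Justified leading P/E = b/(r−g) = 0.38/(0.148−0.0429) = 3.6156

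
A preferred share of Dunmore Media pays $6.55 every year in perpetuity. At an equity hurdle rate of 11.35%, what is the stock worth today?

Zero-growth DDM (perpetuity): P₀ = D/r = 6.55 / 0.1135 = 57.7093

$57.71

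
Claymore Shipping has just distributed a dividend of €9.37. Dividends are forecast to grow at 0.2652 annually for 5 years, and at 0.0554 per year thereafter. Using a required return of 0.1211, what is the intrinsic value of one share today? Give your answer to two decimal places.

Two-stage DDM. Project D₁…D_5 at 0.2652, terminal growth 0.0554, discount at r = 0.1211.
D_1 = 11.8549
D_2 = 14.9988
D_3 = 18.9765
D_4 = 24.0091
D_5 = 30.3763
Terminal value at t=5: TV = D_6/(r−g) = 32.0592/(0.1211−0.0554) = 487.9634
P₀ = 11.8549/(1+0.1211)^1 + 14.9988/(1+0.1211)^2 + 18.9765/(1+0.1211)^3 + 24.0091/(1+0.1211)^4 + 30.3763/(1+0.1211)^5 + 487.9634/(1+0.1211)^5 = 343.8535

€343.85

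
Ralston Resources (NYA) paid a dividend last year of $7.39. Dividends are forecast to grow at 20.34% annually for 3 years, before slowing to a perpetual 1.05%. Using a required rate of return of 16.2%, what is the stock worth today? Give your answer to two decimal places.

$78.54

Two-stage DDM. Project D₁…D_3 at 0.2034, terminal growth 0.0105, discount at r = 0.162.
D_1 = 8.8931
D_2 = 10.7020
D_3 = 12.8788
Terminal value at t=3: TV = D_4/(r−g) = 13.0140/(0.162−0.0105) = 85.9010
P₀ = 8.8931/(1+0.162)^1 + 10.7020/(1+0.162)^2 + 12.8788/(1+0.162)^3 + 85.9010/(1+0.162)^3 = 78.5371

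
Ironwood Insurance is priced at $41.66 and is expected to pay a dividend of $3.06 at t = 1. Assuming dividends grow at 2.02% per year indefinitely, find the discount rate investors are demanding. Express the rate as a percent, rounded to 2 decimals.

9.37%

Rearranging the constant-growth DDM: r = D₁/P₀ + g.
r = 3.0600 / 41.66 + 0.0202 = 0.07345 + 0.0202 = 0.09365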